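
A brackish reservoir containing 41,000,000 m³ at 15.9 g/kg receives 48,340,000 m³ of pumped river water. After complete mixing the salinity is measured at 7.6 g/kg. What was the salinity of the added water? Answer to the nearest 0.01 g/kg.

0.56 g/kg

Salt balance: 41,000,000×15.9 + 48,340,000×S = 89,340,000×7.6
651,900,000 + 48,340,000·S = 678,984,000
S = (678,984,000 − 651,900,000) / 48,340,000 = 0.5603 g/kg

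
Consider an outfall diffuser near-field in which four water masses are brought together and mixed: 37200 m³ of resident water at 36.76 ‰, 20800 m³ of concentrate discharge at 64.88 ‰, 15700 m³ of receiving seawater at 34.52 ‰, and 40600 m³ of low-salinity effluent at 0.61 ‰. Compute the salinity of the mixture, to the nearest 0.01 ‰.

28.73 ‰

Salt balance:
salt = 37,200×36.76 + 20,800×64.88 + 15,700×34.52 + 40,600×0.61 = 1,367,472 + 1,349,504 + 541,964 + 24,766 = 3,283,706
volume = 37,200 + 20,800 + 15,700 + 40,600 = 114,300 m³
S = 3,283,706 / 114,300 = 28.7288 ‰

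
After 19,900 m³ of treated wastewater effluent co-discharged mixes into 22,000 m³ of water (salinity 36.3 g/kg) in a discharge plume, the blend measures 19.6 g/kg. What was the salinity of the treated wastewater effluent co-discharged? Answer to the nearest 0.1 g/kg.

1.1 g/kg

Salt balance: 22,000×36.3 + 19,900×S = 41,900×19.6
798,600 + 19,900·S = 821,240
S = (821,240 − 798,600) / 19,900 = 1.1377 g/kg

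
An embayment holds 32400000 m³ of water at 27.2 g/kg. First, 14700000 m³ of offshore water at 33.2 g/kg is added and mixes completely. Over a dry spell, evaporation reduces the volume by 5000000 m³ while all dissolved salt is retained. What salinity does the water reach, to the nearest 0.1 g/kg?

32.5 g/kg

After mixing: salt = 32,400,000×27.2 + 14,700,000×33.2 = 1,369,320,000; volume = 47,100,000 m³
After evaporation: salt unchanged = 1,369,320,000; volume = 47,100,000 − 5,000,000 = 42,100,000 m³
S = 1,369,320,000 / 42,100,000 = 32.5254 g/kg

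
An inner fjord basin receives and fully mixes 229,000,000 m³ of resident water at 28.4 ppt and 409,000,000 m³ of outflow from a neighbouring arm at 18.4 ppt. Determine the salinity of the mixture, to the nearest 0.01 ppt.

21.99 ppt

Total salt / total volume:
salt = 229,000,000×28.4 + 409,000,000×18.4 = 6,503,600,000 + 7,525,600,000 = 14,029,200,000
volume = 229,000,000 + 409,000,000 = 638,000,000 m³
S = 14,029,200,000 / 638,000,000 = 21.9893 ppt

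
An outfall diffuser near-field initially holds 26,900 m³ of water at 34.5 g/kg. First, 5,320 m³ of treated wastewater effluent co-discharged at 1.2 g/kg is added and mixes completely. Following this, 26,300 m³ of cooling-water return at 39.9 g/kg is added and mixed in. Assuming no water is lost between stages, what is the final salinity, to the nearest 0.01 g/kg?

33.90 g/kg

Weighted by volume,
Initial salt = 26,900×34.5 = 928,050
After stage 1: salt = 928,050 + 5,320×1.2 = 934,434; volume = 32,220 m³; S = 29.002 g/kg
After stage 2: salt = 934,434 + 26,300×39.9 = 1,983,804; volume = 58,520 m³
S = 1,983,804 / 58,520 = 33.8996 g/kg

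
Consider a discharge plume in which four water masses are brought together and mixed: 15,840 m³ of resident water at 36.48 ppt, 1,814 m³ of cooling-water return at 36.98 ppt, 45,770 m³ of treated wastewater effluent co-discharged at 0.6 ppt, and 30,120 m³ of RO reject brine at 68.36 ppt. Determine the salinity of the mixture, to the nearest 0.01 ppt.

29.20 ppt

Mass of salt is conserved:
salt = 15,840×36.48 + 1,814×36.98 + 45,770×0.6 + 30,120×68.36 = 577,843.2 + 67,081.72 + 27,462 + 2,059,003.2 = 2,731,390.12
volume = 15,840 + 1,814 + 45,770 + 30,120 = 93,544 m³
S = 2,731,390.12 / 93,544 = 29.199 ppt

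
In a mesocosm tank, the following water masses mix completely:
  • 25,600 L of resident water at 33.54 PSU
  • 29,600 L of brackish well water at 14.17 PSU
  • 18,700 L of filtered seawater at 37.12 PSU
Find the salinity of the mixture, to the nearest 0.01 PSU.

26.69 PSU

Conserving salt mass:
salt = 25,600×33.54 + 29,600×14.17 + 18,700×37.12 = 858,624 + 419,432 + 694,144 = 1,972,200
volume = 25,600 + 29,600 + 18,700 = 73,900 L
S = 1,972,200 / 73,900 = 26.6874 PSU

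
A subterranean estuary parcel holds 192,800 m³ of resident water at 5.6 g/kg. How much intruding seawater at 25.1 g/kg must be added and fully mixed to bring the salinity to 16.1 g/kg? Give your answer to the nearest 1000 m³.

225000 m³

Salt balance: 192,800×5.6 + V×25.1 = (192,800+V)×16.1
1,079,680 + 25.1V = 3,104,080 + 16.1V
2,024,400 = 9V
V = 224,933.33 m³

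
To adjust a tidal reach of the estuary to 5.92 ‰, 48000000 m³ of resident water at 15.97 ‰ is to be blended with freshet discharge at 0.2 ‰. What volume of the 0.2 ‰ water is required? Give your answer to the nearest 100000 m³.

84300000 m³

Salt balance: 48,000,000×15.97 + V×0.2 = (48,000,000+V)×5.92
766,560,000 + 0.2V = 284,160,000 + 5.92V
482,400,000 = 5.72V
V = 84,335,664.34 m³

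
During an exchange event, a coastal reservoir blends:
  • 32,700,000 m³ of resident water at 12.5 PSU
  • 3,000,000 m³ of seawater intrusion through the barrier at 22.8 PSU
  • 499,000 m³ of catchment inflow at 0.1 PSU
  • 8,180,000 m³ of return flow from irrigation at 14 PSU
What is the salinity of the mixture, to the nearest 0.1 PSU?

13.3 PSU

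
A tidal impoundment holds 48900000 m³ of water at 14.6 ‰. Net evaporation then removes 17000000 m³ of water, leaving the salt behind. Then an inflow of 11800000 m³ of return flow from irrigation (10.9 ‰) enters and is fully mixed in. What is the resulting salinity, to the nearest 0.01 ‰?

19.28 ‰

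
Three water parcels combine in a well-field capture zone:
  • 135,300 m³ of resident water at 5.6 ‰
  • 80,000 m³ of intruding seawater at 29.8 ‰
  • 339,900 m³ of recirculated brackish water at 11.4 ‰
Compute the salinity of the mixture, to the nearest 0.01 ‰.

By conservation of dissolved salt,
salt = 135,300×5.6 + 80,000×29.8 + 339,900×11.4 = 757,680 + 2,384,000 + 3,874,860 = 7,016,540
volume = 135,300 + 80,000 + 339,900 = 555,200 m³
S = 7,016,540 / 555,200 = 12.6379 ‰

12.64 ‰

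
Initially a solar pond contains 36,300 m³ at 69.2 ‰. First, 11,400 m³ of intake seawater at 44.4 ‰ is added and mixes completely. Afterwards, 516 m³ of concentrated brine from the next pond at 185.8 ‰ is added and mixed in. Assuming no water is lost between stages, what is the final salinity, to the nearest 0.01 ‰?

64.58 ‰

Mass of salt is conserved:
Initial salt = 36,300×69.2 = 2,511,960
After stage 1: salt = 2,511,960 + 11,400×44.4 = 3,018,120; volume = 47,700 m³; S = 63.273 ‰
After stage 2: salt = 3,018,120 + 516×185.8 = 3,113,992.8; volume = 48,216 m³
S = 3,113,992.8 / 48,216 = 64.5842 ‰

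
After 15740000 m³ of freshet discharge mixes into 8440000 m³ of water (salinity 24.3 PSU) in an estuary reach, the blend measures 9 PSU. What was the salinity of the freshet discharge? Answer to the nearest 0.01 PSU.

0.80 PSU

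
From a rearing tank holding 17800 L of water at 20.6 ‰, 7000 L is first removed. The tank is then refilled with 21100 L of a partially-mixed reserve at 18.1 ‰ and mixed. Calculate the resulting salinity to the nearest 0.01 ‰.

Remaining after removal: 10,800 L at 20.6 ‰ (salt = 222,480)
After addition: salt = 222,480 + 21,100×18.1 = 604,390; volume = 31,900 L
S = 604,390 / 31,900 = 18.9464 ‰

18.95 ‰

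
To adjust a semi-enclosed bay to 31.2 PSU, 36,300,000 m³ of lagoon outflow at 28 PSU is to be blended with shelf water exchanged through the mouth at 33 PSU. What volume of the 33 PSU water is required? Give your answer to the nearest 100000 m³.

64500000 m³

Salt balance: 36,300,000×28 + V×33 = (36,300,000+V)×31.2
1,016,400,000 + 33V = 1,132,560,000 + 31.2V
116,160,000 = 1.8V
V = 64,533,333.33 m³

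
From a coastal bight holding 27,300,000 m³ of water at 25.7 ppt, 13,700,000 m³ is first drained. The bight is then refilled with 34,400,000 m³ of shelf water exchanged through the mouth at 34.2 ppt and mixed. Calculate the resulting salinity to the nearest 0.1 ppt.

Remaining after removal: 13,600,000 m³ at 25.7 ppt (salt = 349,520,000)
After addition: salt = 349,520,000 + 34,400,000×34.2 = 1,526,000,000; volume = 48,000,000 m³
S = 1,526,000,000 / 48,000,000 = 31.7917 ppt

31.8 ppt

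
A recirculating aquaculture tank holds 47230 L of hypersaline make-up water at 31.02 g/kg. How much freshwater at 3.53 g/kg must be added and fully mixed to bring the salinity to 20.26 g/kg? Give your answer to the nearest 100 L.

Salt balance: 47,230×31.02 + V×3.53 = (47,230+V)×20.26
1,465,074.6 + 3.53V = 956,879.8 + 20.26V
508,194.8 = 16.73V
V = 30,376.26 L

30400 L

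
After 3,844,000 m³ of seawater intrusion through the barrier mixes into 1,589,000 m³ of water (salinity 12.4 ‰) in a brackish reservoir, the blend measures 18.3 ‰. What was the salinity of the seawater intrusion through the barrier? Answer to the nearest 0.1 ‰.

20.7 ‰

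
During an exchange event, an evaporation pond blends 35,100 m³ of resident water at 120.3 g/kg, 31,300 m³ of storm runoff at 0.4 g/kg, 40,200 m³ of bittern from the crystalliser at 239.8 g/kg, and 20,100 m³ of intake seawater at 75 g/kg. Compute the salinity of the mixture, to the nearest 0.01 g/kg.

121.41 g/kg

Salt balance:
salt = 35,100×120.3 + 31,300×0.4 + 40,200×239.8 + 20,100×75 = 4,222,530 + 12,520 + 9,639,960 + 1,507,500 = 15,382,510
volume = 35,100 + 31,300 + 40,200 + 20,100 = 126,700 m³
S = 15,382,510 / 126,700 = 121.4089 g/kg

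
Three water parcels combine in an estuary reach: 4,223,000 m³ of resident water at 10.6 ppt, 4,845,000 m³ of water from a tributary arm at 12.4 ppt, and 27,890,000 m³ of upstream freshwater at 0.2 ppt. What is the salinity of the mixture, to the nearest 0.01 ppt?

2.99 ppt

Weighted by volume,
salt = 4,223,000×10.6 + 4,845,000×12.4 + 27,890,000×0.2 = 44,763,800 + 60,078,000 + 5,578,000 = 110,419,800
volume = 4,223,000 + 4,845,000 + 27,890,000 = 36,958,000 m³
S = 110,419,800 / 36,958,000 = 2.9877 ppt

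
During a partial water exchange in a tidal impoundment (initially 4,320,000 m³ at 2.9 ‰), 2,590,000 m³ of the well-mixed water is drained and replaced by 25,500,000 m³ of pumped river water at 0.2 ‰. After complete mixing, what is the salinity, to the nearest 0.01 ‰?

Remaining after removal: 1,730,000 m³ at 2.9 ‰ (salt = 5,017,000)
After addition: salt = 5,017,000 + 25,500,000×0.2 = 10,117,000; volume = 27,230,000 m³
S = 10,117,000 / 27,230,000 = 0.3715 ‰

0.37 ‰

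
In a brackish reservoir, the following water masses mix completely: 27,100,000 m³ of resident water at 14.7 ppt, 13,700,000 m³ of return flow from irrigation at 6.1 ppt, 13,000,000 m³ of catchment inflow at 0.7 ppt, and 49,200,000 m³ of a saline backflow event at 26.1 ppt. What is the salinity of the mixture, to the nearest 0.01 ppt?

Conserving salt mass:
salt = 27,100,000×14.7 + 13,700,000×6.1 + 13,000,000×0.7 + 49,200,000×26.1 = 398,370,000 + 83,570,000 + 9,100,000 + 1,284,120,000 = 1,775,160,000
volume = 27,100,000 + 13,700,000 + 13,000,000 + 49,200,000 = 103,000,000 m³
S = 1,775,160,000 / 103,000,000 = 17.2346 ppt

17.23 ppt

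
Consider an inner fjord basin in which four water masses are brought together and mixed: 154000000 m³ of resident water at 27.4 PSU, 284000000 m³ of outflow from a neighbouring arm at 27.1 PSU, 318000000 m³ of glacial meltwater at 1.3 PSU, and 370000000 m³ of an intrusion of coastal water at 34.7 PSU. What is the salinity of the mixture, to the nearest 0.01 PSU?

Salt balance:
salt = 154,000,000×27.4 + 284,000,000×27.1 + 318,000,000×1.3 + 370,000,000×34.7 = 4,219,600,000 + 7,696,400,000 + 413,400,000 + 12,839,000,000 = 25,168,400,000
volume = 154,000,000 + 284,000,000 + 318,000,000 + 370,000,000 = 1,126,000,000 m³
S = 25,168,400,000 / 1,126,000,000 = 22.352 PSU

22.35 PSU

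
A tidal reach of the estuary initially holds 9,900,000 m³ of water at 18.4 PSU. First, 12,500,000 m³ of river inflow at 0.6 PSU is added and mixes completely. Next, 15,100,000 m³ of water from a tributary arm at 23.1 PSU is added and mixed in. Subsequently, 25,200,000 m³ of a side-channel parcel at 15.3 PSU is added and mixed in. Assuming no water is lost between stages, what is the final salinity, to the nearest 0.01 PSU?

14.74 PSU

Conserving salt mass:
Initial salt = 9,900,000×18.4 = 182,160,000
After stage 1: salt = 182,160,000 + 12,500,000×0.6 = 189,660,000; volume = 22,400,000 m³; S = 8.467 PSU
After stage 2: salt = 189,660,000 + 15,100,000×23.1 = 538,470,000; volume = 37,500,000 m³; S = 14.359 PSU
After stage 3: salt = 538,470,000 + 25,200,000×15.3 = 924,030,000; volume = 62,700,000 m³
S = 924,030,000 / 62,700,000 = 14.7373 PSU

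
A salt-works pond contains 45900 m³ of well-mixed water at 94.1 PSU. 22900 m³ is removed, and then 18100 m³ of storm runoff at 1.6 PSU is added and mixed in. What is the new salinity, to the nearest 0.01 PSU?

Remaining after removal: 23,000 m³ at 94.1 PSU (salt = 2,164,300)
After addition: salt = 2,164,300 + 18,100×1.6 = 2,193,260; volume = 41,100 m³
S = 2,193,260 / 41,100 = 53.364 PSU

53.36 PSU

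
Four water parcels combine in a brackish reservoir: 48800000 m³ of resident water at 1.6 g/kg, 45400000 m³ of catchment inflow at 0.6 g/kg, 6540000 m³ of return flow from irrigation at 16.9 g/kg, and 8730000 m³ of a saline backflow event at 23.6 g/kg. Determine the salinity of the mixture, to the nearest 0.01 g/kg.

3.85 g/kg

Conserving salt mass:
salt = 48,800,000×1.6 + 45,400,000×0.6 + 6,540,000×16.9 + 8,730,000×23.6 = 78,080,000 + 27,240,000 + 110,526,000 + 206,028,000 = 421,874,000
volume = 48,800,000 + 45,400,000 + 6,540,000 + 8,730,000 = 109,470,000 m³
S = 421,874,000 / 109,470,000 = 3.8538 g/kg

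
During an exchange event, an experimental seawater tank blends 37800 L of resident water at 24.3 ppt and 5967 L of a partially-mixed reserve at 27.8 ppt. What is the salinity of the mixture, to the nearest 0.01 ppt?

24.78 ppt

Total salt / total volume:
salt = 37,800×24.3 + 5,967×27.8 = 918,540 + 165,882.6 = 1,084,422.6
volume = 37,800 + 5,967 = 43,767 L
S = 1,084,422.6 / 43,767 = 24.7772 ppt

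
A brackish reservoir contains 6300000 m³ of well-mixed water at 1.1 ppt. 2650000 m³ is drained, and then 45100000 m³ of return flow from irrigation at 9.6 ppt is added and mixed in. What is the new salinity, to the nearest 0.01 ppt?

8.96 ppt

Remaining after removal: 3,650,000 m³ at 1.1 ppt (salt = 4,015,000)
After addition: salt = 4,015,000 + 45,100,000×9.6 = 436,975,000; volume = 48,750,000 m³
S = 436,975,000 / 48,750,000 = 8.9636 ppt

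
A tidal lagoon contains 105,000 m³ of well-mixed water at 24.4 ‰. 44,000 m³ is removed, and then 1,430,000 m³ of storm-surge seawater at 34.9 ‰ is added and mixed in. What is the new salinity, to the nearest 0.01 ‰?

Remaining after removal: 61,000 m³ at 24.4 ‰ (salt = 1,488,400)
After addition: salt = 1,488,400 + 1,430,000×34.9 = 51,395,400; volume = 1,491,000 m³
S = 51,395,400 / 1,491,000 = 34.4704 ‰

34.47 ‰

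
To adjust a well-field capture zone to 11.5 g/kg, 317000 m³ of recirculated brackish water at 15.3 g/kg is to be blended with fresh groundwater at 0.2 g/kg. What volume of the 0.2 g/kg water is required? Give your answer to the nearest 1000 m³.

107000 m³

Salt balance: 317,000×15.3 + V×0.2 = (317,000+V)×11.5
4,850,100 + 0.2V = 3,645,500 + 11.5V
1,204,600 = 11.3V
V = 106,601.77 m³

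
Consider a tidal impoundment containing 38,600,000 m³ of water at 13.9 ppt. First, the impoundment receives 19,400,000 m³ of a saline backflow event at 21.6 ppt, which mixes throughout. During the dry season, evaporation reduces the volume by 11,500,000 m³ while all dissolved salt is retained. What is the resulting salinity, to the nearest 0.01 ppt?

20.55 ppt

After mixing: salt = 38,600,000×13.9 + 19,400,000×21.6 = 955,580,000; volume = 58,000,000 m³
After evaporation: salt unchanged = 955,580,000; volume = 58,000,000 − 11,500,000 = 46,500,000 m³
S = 955,580,000 / 46,500,000 = 20.5501 ppt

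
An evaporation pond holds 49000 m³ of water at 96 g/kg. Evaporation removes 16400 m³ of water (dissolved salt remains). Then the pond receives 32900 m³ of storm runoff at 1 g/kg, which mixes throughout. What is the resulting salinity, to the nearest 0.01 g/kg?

72.32 g/kg

After evaporation: salt = 49,000×96 = 4,704,000; volume = 49,000 − 16,400 = 32,600 m³
After mixing: salt = 4,704,000 + 32,900×1 = 4,736,900; volume = 32,600 + 32,900 = 65,500 m³
S = 4,736,900 / 65,500 = 72.3191 g/kg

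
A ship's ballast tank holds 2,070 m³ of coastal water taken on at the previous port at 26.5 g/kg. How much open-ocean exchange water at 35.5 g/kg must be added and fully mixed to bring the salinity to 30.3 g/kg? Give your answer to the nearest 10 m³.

Salt balance: 2,070×26.5 + V×35.5 = (2,070+V)×30.3
54,855 + 35.5V = 62,721 + 30.3V
7,866 = 5.2V
V = 1,512.69 m³

1510 m³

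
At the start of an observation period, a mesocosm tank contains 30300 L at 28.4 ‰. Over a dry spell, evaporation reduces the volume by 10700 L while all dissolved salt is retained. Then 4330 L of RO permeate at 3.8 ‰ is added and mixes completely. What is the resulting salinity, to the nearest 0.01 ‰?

After evaporation: salt = 30,300×28.4 = 860,520; volume = 30,300 − 10,700 = 19,600 L
After mixing: salt = 860,520 + 4,330×3.8 = 876,974; volume = 19,600 + 4,330 = 23,930 L
S = 876,974 / 23,930 = 36.6475 ‰

36.65 ‰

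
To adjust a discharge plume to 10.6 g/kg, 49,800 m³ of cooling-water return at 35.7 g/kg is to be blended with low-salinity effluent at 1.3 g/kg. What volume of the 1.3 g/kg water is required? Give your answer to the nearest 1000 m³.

134000 m³

Salt balance: 49,800×35.7 + V×1.3 = (49,800+V)×10.6
1,777,860 + 1.3V = 527,880 + 10.6V
1,249,980 = 9.3V
V = 134,406.45 m³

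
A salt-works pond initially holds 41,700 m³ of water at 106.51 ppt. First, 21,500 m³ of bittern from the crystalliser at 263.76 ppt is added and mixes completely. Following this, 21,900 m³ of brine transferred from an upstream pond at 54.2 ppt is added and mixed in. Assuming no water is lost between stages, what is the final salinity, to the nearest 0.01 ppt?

Mass of salt is conserved:
Initial salt = 41,700×106.51 = 4,441,467
After stage 1: salt = 4,441,467 + 21,500×263.76 = 10,112,307; volume = 63,200 m³; S = 160.005 ppt
After stage 2: salt = 10,112,307 + 21,900×54.2 = 11,299,287; volume = 85,100 m³
S = 11,299,287 / 85,100 = 132.7766 ppt

132.78 ppt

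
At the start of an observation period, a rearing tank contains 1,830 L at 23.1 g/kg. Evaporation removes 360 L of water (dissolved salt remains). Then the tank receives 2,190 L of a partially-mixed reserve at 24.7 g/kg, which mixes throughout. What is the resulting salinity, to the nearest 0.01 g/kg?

After evaporation: salt = 1,830×23.1 = 42,273; volume = 1,830 − 360 = 1,470 L
After mixing: salt = 42,273 + 2,190×24.7 = 96,366; volume = 1,470 + 2,190 = 3,660 L
S = 96,366 / 3,660 = 26.3295 g/kg

26.33 g/kg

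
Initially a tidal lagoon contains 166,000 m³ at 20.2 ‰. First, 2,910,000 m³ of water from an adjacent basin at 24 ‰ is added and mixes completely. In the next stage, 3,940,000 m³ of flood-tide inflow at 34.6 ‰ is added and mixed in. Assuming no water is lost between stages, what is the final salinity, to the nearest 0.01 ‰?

29.86 ‰

Mass of salt is conserved:
Initial salt = 166,000×20.2 = 3,353,200
After stage 1: salt = 3,353,200 + 2,910,000×24 = 73,193,200; volume = 3,076,000 m³; S = 23.795 ‰
After stage 2: salt = 73,193,200 + 3,940,000×34.6 = 209,517,200; volume = 7,016,000 m³
S = 209,517,200 / 7,016,000 = 29.8628 ‰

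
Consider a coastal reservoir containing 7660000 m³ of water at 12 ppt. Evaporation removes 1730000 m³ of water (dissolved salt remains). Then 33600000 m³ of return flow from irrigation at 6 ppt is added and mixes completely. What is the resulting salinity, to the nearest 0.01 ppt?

7.43 ppt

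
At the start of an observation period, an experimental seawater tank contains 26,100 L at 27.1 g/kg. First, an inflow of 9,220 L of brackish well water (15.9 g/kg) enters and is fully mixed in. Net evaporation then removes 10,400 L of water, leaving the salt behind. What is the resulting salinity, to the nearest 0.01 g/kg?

34.27 g/kg

After mixing: salt = 26,100×27.1 + 9,220×15.9 = 853,908; volume = 35,320 L
After evaporation: salt unchanged = 853,908; volume = 35,320 − 10,400 = 24,920 L
S = 853,908 / 24,920 = 34.266 g/kg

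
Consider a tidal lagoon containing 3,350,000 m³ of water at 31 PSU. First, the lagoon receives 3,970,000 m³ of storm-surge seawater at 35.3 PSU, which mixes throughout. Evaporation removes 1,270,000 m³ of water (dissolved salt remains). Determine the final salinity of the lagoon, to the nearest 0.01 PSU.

40.33 PSU

After mixing: salt = 3,350,000×31 + 3,970,000×35.3 = 243,991,000; volume = 7,320,000 m³
After evaporation: salt unchanged = 243,991,000; volume = 7,320,000 − 1,270,000 = 6,050,000 m³
S = 243,991,000 / 6,050,000 = 40.3291 PSU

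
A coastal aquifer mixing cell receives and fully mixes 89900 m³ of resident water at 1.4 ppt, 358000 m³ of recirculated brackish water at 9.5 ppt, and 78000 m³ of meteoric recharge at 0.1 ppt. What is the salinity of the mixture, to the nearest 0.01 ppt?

By conservation of dissolved salt,
salt = 89,900×1.4 + 358,000×9.5 + 78,000×0.1 = 125,860 + 3,401,000 + 7,800 = 3,534,660
volume = 89,900 + 358,000 + 78,000 = 525,900 m³
S = 3,534,660 / 525,900 = 6.7212 ppt

6.72 ppt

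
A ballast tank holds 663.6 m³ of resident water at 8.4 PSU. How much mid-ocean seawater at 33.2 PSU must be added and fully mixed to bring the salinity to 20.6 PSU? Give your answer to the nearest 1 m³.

643 m³

Salt balance: 663.6×8.4 + V×33.2 = (663.6+V)×20.6
5,574.24 + 33.2V = 13,670.16 + 20.6V
8,095.92 = 12.6V
V = 642.53 m³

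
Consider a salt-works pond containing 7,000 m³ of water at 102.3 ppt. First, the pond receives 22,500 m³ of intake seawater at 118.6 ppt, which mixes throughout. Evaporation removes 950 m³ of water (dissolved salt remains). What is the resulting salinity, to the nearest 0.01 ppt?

After mixing: salt = 7,000×102.3 + 22,500×118.6 = 3,384,600; volume = 29,500 m³
After evaporation: salt unchanged = 3,384,600; volume = 29,500 − 950 = 28,550 m³
S = 3,384,600 / 28,550 = 118.5499 ppt

118.55 ppt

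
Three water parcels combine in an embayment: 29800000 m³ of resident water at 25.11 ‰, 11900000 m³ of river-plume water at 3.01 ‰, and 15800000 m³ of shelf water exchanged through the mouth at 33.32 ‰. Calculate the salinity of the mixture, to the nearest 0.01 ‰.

22.79 ‰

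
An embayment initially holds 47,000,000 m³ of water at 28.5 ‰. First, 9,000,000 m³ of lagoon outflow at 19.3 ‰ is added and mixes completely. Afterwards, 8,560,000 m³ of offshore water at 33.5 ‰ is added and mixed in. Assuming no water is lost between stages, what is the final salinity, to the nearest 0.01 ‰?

27.88 ‰

Mass of salt is conserved:
Initial salt = 47,000,000×28.5 = 1,339,500,000
After stage 1: salt = 1,339,500,000 + 9,000,000×19.3 = 1,513,200,000; volume = 56,000,000 m³; S = 27.021 ‰
After stage 2: salt = 1,513,200,000 + 8,560,000×33.5 = 1,799,960,000; volume = 64,560,000 m³
S = 1,799,960,000 / 64,560,000 = 27.8804 ‰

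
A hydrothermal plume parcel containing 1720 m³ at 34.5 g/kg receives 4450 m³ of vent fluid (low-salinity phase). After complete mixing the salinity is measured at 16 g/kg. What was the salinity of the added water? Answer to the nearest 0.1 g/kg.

Salt balance: 1,720×34.5 + 4,450×S = 6,170×16
59,340 + 4,450·S = 98,720
S = (98,720 − 59,340) / 4,450 = 8.8494 g/kg

8.8 g/kg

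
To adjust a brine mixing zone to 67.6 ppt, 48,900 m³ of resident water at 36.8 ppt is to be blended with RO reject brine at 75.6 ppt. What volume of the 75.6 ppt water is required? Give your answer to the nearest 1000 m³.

Salt balance: 48,900×36.8 + V×75.6 = (48,900+V)×67.6
1,799,520 + 75.6V = 3,305,640 + 67.6V
1,506,120 = 8V
V = 188,265 m³

188000 m³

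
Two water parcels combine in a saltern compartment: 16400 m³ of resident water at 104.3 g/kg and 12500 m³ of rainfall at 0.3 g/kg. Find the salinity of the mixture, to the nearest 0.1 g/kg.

59.3 g/kg

Salt balance:
salt = 16,400×104.3 + 12,500×0.3 = 1,710,520 + 3,750 = 1,714,270
volume = 16,400 + 12,500 = 28,900 m³
S = 1,714,270 / 28,900 = 59.317 g/kg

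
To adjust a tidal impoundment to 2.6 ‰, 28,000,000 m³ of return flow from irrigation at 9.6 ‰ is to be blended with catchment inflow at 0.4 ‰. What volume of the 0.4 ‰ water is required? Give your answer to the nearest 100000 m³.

Salt balance: 28,000,000×9.6 + V×0.4 = (28,000,000+V)×2.6
268,800,000 + 0.4V = 72,800,000 + 2.6V
196,000,000 = 2.2V
V = 89,090,909.09 m³

89100000 m³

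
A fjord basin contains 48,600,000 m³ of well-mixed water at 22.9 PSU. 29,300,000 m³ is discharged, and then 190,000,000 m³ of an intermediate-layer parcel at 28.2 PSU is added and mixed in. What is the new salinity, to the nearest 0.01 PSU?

27.71 PSU

Remaining after removal: 19,300,000 m³ at 22.9 PSU (salt = 441,970,000)
After addition: salt = 441,970,000 + 190,000,000×28.2 = 5,799,970,000; volume = 209,300,000 m³
S = 5,799,970,000 / 209,300,000 = 27.7113 PSU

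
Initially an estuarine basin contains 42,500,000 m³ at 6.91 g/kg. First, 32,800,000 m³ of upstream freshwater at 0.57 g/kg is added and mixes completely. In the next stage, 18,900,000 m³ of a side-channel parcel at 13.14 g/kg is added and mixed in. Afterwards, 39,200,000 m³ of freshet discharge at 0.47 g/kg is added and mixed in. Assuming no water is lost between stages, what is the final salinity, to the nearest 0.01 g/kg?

Total salt / total volume:
Initial salt = 42,500,000×6.91 = 293,675,000
After stage 1: salt = 293,675,000 + 32,800,000×0.57 = 312,371,000; volume = 75,300,000 m³; S = 4.148 g/kg
After stage 2: salt = 312,371,000 + 18,900,000×13.14 = 560,717,000; volume = 94,200,000 m³; S = 5.952 g/kg
After stage 3: salt = 560,717,000 + 39,200,000×0.47 = 579,141,000; volume = 133,400,000 m³
S = 579,141,000 / 133,400,000 = 4.3414 g/kg

4.34 g/kg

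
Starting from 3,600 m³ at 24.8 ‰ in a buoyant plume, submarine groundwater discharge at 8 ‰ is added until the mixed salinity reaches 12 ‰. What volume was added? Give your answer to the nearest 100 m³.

11500 m³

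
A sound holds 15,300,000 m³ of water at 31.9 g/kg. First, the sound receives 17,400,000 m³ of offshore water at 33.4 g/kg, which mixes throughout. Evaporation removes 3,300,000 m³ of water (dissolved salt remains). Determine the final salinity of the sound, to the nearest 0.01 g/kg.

36.37 g/kg

After mixing: salt = 15,300,000×31.9 + 17,400,000×33.4 = 1,069,230,000; volume = 32,700,000 m³
After evaporation: salt unchanged = 1,069,230,000; volume = 32,700,000 − 3,300,000 = 29,400,000 m³
S = 1,069,230,000 / 29,400,000 = 36.3684 g/kg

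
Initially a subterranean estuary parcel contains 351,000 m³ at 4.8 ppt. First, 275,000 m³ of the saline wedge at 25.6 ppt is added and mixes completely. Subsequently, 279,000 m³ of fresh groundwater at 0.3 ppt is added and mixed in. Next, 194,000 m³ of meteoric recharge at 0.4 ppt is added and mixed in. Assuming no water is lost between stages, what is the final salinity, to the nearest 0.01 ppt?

Total salt / total volume:
Initial salt = 351,000×4.8 = 1,684,800
After stage 1: salt = 1,684,800 + 275,000×25.6 = 8,724,800; volume = 626,000 m³; S = 13.937 ppt
After stage 2: salt = 8,724,800 + 279,000×0.3 = 8,808,500; volume = 905,000 m³; S = 9.733 ppt
After stage 3: salt = 8,808,500 + 194,000×0.4 = 8,886,100; volume = 1,099,000 m³
S = 8,886,100 / 1,099,000 = 8.0856 ppt

8.09 ppt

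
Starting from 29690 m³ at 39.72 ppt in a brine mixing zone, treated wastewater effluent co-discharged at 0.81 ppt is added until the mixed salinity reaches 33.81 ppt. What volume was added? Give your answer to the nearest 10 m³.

5320 m³

Salt balance: 29,690×39.72 + V×0.81 = (29,690+V)×33.81
1,179,286.8 + 0.81V = 1,003,818.9 + 33.81V
175,467.9 = 33V
V = 5,317.21 m³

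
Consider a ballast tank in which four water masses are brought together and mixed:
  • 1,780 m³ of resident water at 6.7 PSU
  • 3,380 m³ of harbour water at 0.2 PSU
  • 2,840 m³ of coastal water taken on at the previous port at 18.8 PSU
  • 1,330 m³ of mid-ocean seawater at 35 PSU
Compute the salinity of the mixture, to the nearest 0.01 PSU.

12.06 PSU

By conservation of dissolved salt,
salt = 1,780×6.7 + 3,380×0.2 + 2,840×18.8 + 1,330×35 = 11,926 + 676 + 53,392 + 46,550 = 112,544
volume = 1,780 + 3,380 + 2,840 + 1,330 = 9,330 m³
S = 112,544 / 9,330 = 12.0626 PSU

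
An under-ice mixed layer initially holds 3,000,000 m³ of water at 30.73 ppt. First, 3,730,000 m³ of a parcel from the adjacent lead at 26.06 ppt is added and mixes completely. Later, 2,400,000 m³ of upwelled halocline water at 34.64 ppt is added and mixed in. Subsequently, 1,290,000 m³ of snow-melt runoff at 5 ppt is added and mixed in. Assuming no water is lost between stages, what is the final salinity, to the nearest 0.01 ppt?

26.77 ppt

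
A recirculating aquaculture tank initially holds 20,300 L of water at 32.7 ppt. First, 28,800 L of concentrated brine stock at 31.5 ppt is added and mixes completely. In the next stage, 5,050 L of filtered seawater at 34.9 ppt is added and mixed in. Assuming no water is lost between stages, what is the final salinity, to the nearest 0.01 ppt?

32.27 ppt

Total salt / total volume:
Initial salt = 20,300×32.7 = 663,810
After stage 1: salt = 663,810 + 28,800×31.5 = 1,571,010; volume = 49,100 L; S = 31.996 ppt
After stage 2: salt = 1,571,010 + 5,050×34.9 = 1,747,255; volume = 54,150 L
S = 1,747,255 / 54,150 = 32.2669 ppt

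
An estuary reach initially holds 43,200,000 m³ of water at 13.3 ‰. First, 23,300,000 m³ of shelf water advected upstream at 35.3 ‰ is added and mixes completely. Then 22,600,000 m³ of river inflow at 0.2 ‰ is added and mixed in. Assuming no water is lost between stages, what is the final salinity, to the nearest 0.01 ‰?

By conservation of dissolved salt,
Initial salt = 43,200,000×13.3 = 574,560,000
After stage 1: salt = 574,560,000 + 23,300,000×35.3 = 1,397,050,000; volume = 66,500,000 m³; S = 21.008 ‰
After stage 2: salt = 1,397,050,000 + 22,600,000×0.2 = 1,401,570,000; volume = 89,100,000 m³
S = 1,401,570,000 / 89,100,000 = 15.7303 ‰

15.73 ‰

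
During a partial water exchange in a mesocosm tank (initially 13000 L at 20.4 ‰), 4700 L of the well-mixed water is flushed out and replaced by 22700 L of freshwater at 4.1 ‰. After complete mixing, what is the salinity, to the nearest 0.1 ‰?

Remaining after removal: 8,300 L at 20.4 ‰ (salt = 169,320)
After addition: salt = 169,320 + 22,700×4.1 = 262,390; volume = 31,000 L
S = 262,390 / 31,000 = 8.4642 ‰

8.5 ‰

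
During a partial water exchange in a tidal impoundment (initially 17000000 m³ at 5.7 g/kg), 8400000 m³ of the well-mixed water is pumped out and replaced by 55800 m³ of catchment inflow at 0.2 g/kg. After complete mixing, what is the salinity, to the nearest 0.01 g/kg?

5.66 g/kg

Remaining after removal: 8,600,000 m³ at 5.7 g/kg (salt = 49,020,000)
After addition: salt = 49,020,000 + 55,800×0.2 = 49,031,160; volume = 8,655,800 m³
S = 49,031,160 / 8,655,800 = 5.6645 g/kg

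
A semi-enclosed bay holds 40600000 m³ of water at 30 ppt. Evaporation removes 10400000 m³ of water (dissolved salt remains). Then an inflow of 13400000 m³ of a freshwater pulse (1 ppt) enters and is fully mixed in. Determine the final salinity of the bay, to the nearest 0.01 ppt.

28.24 ppt

After evaporation: salt = 40,600,000×30 = 1,218,000,000; volume = 40,600,000 − 10,400,000 = 30,200,000 m³
After mixing: salt = 1,218,000,000 + 13,400,000×1 = 1,231,400,000; volume = 30,200,000 + 13,400,000 = 43,600,000 m³
S = 1,231,400,000 / 43,600,000 = 28.2431 ppt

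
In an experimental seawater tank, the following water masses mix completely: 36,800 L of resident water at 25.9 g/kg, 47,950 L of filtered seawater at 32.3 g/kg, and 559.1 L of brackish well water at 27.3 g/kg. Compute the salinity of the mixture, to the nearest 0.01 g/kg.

29.51 g/kg

Weighted by volume,
salt = 36,800×25.9 + 47,950×32.3 + 559.1×27.3 = 953,120 + 1,548,785 + 15,263.43 = 2,517,168.43
volume = 36,800 + 47,950 + 559.1 = 85,309.1 L
S = 2,517,168.43 / 85,309.1 = 29.5064 g/kg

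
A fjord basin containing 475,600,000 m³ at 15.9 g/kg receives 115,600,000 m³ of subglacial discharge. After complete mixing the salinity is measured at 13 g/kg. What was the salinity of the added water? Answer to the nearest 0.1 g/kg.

1.1 g/kg

Salt balance: 475,600,000×15.9 + 115,600,000×S = 591,200,000×13
7,562,040,000 + 115,600,000·S = 7,685,600,000
S = (7,685,600,000 − 7,562,040,000) / 115,600,000 = 1.0689 g/kg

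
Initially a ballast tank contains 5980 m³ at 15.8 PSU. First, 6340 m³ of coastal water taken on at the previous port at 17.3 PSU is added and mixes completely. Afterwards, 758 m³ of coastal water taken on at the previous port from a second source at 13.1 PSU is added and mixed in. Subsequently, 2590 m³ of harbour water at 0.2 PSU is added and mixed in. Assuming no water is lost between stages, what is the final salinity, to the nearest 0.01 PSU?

Salt balance:
Initial salt = 5,980×15.8 = 94,484
After stage 1: salt = 94,484 + 6,340×17.3 = 204,166; volume = 12,320 m³; S = 16.572 PSU
After stage 2: salt = 204,166 + 758×13.1 = 214,095.8; volume = 13,078 m³; S = 16.371 PSU
After stage 3: salt = 214,095.8 + 2,590×0.2 = 214,613.8; volume = 15,668 m³
S = 214,613.8 / 15,668 = 13.6976 PSU

13.70 PSU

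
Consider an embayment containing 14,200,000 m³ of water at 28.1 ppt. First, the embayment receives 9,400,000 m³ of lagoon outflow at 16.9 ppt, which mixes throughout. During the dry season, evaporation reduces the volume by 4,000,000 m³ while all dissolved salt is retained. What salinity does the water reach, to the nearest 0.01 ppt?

28.46 ppt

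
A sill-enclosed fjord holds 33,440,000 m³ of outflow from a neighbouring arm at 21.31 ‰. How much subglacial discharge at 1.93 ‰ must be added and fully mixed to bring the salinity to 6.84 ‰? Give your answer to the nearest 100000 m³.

98500000 m³

Salt balance: 33,440,000×21.31 + V×1.93 = (33,440,000+V)×6.84
712,606,400 + 1.93V = 228,729,600 + 6.84V
483,876,800 = 4.91V
V = 98,549,246.44 m³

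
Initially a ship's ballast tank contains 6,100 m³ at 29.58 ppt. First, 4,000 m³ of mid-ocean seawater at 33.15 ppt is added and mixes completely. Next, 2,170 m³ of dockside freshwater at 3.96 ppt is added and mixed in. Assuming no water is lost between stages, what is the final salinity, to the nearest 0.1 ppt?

By conservation of dissolved salt,
Initial salt = 6,100×29.58 = 180,438
After stage 1: salt = 180,438 + 4,000×33.15 = 313,038; volume = 10,100 m³; S = 30.994 ppt
After stage 2: salt = 313,038 + 2,170×3.96 = 321,631.2; volume = 12,270 m³
S = 321,631.2 / 12,270 = 26.2128 ppt

26.2 ppt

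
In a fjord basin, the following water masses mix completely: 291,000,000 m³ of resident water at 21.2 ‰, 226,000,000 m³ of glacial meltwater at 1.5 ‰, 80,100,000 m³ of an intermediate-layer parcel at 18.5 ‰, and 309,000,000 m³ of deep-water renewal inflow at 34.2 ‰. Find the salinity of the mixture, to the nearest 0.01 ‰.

Conserving salt mass:
salt = 291,000,000×21.2 + 226,000,000×1.5 + 80,100,000×18.5 + 309,000,000×34.2 = 6,169,200,000 + 339,000,000 + 1,481,850,000 + 10,567,800,000 = 18,557,850,000
volume = 291,000,000 + 226,000,000 + 80,100,000 + 309,000,000 = 906,100,000 m³
S = 18,557,850,000 / 906,100,000 = 20.481 ‰

20.48 ‰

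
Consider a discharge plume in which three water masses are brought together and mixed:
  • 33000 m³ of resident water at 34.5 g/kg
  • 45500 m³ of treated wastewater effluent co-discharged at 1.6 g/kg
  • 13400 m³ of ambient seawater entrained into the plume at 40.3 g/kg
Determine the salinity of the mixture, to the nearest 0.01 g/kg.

Salt balance:
salt = 33,000×34.5 + 45,500×1.6 + 13,400×40.3 = 1,138,500 + 72,800 + 540,020 = 1,751,320
volume = 33,000 + 45,500 + 13,400 = 91,900 m³
S = 1,751,320 / 91,900 = 19.0568 g/kg

19.06 g/kg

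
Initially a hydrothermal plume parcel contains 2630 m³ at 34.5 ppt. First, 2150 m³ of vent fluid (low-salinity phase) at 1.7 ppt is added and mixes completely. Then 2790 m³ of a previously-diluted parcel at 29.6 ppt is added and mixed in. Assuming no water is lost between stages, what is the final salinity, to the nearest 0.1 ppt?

23.4 ppt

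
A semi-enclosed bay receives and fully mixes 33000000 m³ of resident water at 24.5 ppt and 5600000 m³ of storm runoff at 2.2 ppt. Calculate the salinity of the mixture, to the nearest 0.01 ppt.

21.26 ppt

Mass of salt is conserved:
salt = 33,000,000×24.5 + 5,600,000×2.2 = 808,500,000 + 12,320,000 = 820,820,000
volume = 33,000,000 + 5,600,000 = 38,600,000 m³
S = 820,820,000 / 38,600,000 = 21.2648 ppt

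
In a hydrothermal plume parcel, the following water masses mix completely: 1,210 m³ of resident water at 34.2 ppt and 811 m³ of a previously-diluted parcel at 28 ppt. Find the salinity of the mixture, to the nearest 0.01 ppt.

31.71 ppt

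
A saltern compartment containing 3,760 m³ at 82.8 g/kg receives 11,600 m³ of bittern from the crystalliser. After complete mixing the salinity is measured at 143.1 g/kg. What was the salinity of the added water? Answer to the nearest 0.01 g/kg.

Salt balance: 3,760×82.8 + 11,600×S = 15,360×143.1
311,328 + 11,600·S = 2,198,016
S = (2,198,016 − 311,328) / 11,600 = 162.6455 g/kg

162.65 g/kg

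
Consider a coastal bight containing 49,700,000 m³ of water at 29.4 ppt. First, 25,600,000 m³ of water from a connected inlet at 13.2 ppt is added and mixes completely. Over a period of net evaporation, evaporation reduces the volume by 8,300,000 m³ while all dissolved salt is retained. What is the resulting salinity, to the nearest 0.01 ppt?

26.85 ppt

After mixing: salt = 49,700,000×29.4 + 25,600,000×13.2 = 1,799,100,000; volume = 75,300,000 m³
After evaporation: salt unchanged = 1,799,100,000; volume = 75,300,000 − 8,300,000 = 67,000,000 m³
S = 1,799,100,000 / 67,000,000 = 26.8522 ppt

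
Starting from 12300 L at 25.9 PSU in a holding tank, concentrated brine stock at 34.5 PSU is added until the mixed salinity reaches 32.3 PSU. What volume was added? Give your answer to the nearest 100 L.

Salt balance: 12,300×25.9 + V×34.5 = (12,300+V)×32.3
318,570 + 34.5V = 397,290 + 32.3V
78,720 = 2.2V
V = 35,781.82 L

35800 L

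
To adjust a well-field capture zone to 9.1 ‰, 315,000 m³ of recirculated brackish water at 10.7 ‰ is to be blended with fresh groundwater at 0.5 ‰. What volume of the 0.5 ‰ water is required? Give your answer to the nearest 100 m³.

Salt balance: 315,000×10.7 + V×0.5 = (315,000+V)×9.1
3,370,500 + 0.5V = 2,866,500 + 9.1V
504,000 = 8.6V
V = 58,604.65 m³

58600 m³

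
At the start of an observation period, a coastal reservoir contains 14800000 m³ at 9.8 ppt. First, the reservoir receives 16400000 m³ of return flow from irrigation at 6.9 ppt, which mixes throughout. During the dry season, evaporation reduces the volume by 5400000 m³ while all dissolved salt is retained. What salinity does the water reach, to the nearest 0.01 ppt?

10.01 ppt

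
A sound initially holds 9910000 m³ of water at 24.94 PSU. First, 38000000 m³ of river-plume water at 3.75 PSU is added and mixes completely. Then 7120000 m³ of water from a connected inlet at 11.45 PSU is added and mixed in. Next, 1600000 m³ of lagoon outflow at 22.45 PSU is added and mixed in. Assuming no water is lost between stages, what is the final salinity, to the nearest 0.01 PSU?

8.95 PSU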